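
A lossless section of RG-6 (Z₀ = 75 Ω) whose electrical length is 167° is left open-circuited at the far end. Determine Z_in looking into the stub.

tan(βl) = -0.231
For an open-circuited stub, Z_in = −jZ_0·cot(βl) = −jZ_0/tan(βl)

Z_in ≈ +j325 Ω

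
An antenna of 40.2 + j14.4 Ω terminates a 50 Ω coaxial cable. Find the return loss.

RL ≈ 14.4 dB

Γ = (-9.8 + j14.4)/(90.2 + j14.4), |Γ| = 0.191
RL = −20·log₁₀|Γ| = −20·log₁₀(0.191)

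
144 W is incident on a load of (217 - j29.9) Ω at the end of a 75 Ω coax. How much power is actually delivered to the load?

P_delivered ≈ 109 W

|Γ| = |(142 − j29.9)/(292 − j29.9)| = 0.494
|Γ|² = 0.244
P_refl = |Γ|²·P_inc = 35.2 W, P_del = (1 − |Γ|²)·P_inc = 109 W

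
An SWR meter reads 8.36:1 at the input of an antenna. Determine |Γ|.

|Γ| = (S − 1)/(S + 1) = (8.36 − 1)/(8.36 + 1) = 7.36/9.36

|Γ| ≈ 0.786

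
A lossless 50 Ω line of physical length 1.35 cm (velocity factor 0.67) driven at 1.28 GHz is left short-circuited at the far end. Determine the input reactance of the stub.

λ = v/f = 0.67·c / 1.28 GHz = 0.157 m
βl = 2π·l/λ = 2π × 0.086 = 30.9°
tan(βl) = 0.6
For a short-circuited stub, Z_in = jZ_0·tan(βl)

X_in ≈ 30 Ω (inductive)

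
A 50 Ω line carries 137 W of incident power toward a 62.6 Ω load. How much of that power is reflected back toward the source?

Γ = (62.6 − 50)/(62.6 + 50) = 0.112
|Γ|² = 0.0125
P_refl = |Γ|²·P_inc = 1.72 W, P_del = (1 − |Γ|²)·P_inc = 135 W

P_reflected ≈ 1.72 W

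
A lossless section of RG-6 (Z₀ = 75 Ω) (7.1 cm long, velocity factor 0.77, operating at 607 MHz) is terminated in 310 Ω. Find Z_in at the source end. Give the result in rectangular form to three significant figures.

Z_in ≈ 21.1 − j29.4 Ω

λ = v/f = 0.77·c / 607 MHz = 0.381 m
βl = 2π·l/λ = 2π × 0.187 = 67.2°
tan(βl) = tan(67.2°) = 2.37
Z_in = Z_0·(Z_L + jZ_0·tanβl)/(Z_0 + jZ_L·tanβl)
     = 75·(310 + j178)/(75 + j736)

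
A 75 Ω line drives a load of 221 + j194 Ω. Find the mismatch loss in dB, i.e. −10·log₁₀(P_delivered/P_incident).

mismatch loss ≈ 2.76 dB

Γ = (146 + j194)/(296 + j194), |Γ| = 0.686
|Γ|² = 0.471, so P_del/P_inc = 1 − |Γ|² = 0.529
ML = −10·log₁₀(1 − |Γ|²)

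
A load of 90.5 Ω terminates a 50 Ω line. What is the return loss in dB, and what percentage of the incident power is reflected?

Γ = (90.5 − 50)/(90.5 + 50) = 0.288
RL = −20·log₁₀(0.288) = 10.8 dB
P_refl/P_inc = |Γ|² = 0.0831

RL ≈ 10.8 dB; 8.31% of incident power reflected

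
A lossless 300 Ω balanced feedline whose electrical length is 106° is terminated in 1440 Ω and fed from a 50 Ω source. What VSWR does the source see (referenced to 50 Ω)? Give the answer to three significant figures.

VSWR ≈ 3.82

tan(βl) = -3.49
Z_in = Z_0·(Z_L + jZ_0·tanβl)/(Z_0 + jZ_L·tanβl) = 67.4 + j82 Ω
Γ_s = (Z_in − Z_s)/(Z_in + Z_s) = (17.4 + j82)/(117 + j82), |Γ_s| = 0.585
VSWR = (1 + |Γ_s|)/(1 − |Γ_s|)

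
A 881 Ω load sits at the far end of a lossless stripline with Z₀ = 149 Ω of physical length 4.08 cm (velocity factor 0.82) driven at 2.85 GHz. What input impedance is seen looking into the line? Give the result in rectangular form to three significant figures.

λ = v/f = 0.82·c / 2.85 GHz = 0.0863 m
βl = 2π·l/λ = 2π × 0.473 = 170°
tan(βl) = tan(170°) = -0.173
Z_in = Z_0·(Z_L + jZ_0·tanβl)/(Z_0 + jZ_L·tanβl)
     = 149·(881 − j25.8)/(149 − j153)

Z_in ≈ 443 + j428 Ω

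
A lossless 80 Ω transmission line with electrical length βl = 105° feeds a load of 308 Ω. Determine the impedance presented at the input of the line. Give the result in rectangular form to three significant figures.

tan(βl) = tan(105°) = -3.73
Z_in = Z_0·(Z_L + jZ_0·tanβl)/(Z_0 + jZ_L·tanβl)
     = 80·(308 − j299)/(80 − j1150)

Z_in ≈ 22.2 + j19.9 Ω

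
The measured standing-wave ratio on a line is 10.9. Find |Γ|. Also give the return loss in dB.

|Γ| ≈ 0.832; return loss ≈ 1.6 dB

|Γ| = (S − 1)/(S + 1) = (10.9 − 1)/(10.9 + 1) = 9.9/11.9
RL = −20·log₁₀|Γ| = −20·log₁₀(0.832)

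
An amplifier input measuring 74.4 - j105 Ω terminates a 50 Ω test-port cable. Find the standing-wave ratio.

Γ = (Z_L − Z_0)/(Z_L + Z_0) = (24.4 − j105)/(124.4 − j105)
|Γ| = 108/163 = 0.662
VSWR = (1 + |Γ|)/(1 − |Γ|) = 1.66/0.338

VSWR ≈ 4.92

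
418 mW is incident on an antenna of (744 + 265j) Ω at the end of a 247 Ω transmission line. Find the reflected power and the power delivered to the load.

|Γ| = |(497 + j265)/(991 + j265)| = 0.549
|Γ|² = 0.301
P_refl = |Γ|²·P_inc = 126 mW, P_del = (1 − |Γ|²)·P_inc = 292 mW

P_reflected ≈ 126 mW; P_delivered ≈ 292 mW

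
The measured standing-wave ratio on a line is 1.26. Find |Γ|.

|Γ| = (S − 1)/(S + 1) = (1.26 − 1)/(1.26 + 1) = 0.26/2.26

|Γ| ≈ 0.115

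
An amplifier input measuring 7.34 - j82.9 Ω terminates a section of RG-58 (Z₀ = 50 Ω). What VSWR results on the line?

VSWR ≈ 25.6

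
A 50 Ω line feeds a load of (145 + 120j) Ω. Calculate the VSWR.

Γ = (Z_L − Z_0)/(Z_L + Z_0) = (95 + j120)/(195 + j120)
|Γ| = 153/229 = 0.668
VSWR = (1 + |Γ|)/(1 − |Γ|) = 1.67/0.332

VSWR ≈ 5.03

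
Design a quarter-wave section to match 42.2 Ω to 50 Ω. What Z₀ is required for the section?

Z_qwt ≈ 45.9 Ω

Z_qwt = √(Z_0·R_L) = √(50 × 42.2) = √2110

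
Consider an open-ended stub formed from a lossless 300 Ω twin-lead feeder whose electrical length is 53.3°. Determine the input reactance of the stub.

X_in ≈ -224 Ω (capacitive)

tan(βl) = 1.34
For an open-ended stub, Z_in = −jZ_0·cot(βl) = −jZ_0/tan(βl)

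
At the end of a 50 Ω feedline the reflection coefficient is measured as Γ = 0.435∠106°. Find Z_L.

Z_L ≈ 28.4 + j29.3 Ω

Z_L = Z_0·(1 + Γ)/(1 − Γ) = 50·(0.88 + j0.418)/(1.12 − j0.418)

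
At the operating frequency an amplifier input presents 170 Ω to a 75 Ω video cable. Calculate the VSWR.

For a purely resistive load, VSWR = R_L/Z_0 or Z_0/R_L (whichever > 1) = 170/75

VSWR ≈ 2.27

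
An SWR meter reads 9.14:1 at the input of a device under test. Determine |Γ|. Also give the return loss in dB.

|Γ| ≈ 0.803; return loss ≈ 1.91 dB

|Γ| = (S − 1)/(S + 1) = (9.14 − 1)/(9.14 + 1) = 8.14/10.1
RL = −20·log₁₀|Γ| = −20·log₁₀(0.803)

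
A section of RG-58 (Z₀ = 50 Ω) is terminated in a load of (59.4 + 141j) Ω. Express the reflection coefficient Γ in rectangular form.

Γ = (Z_L − Z_0)/(Z_L + Z_0) = (9.4 + j141)/(109.4 + j141)

Γ ≈ 0.657 + j0.443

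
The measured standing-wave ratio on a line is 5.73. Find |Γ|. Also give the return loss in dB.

|Γ| ≈ 0.703; return loss ≈ 3.06 dB

|Γ| = (S − 1)/(S + 1) = (5.73 − 1)/(5.73 + 1) = 4.73/6.73
RL = −20·log₁₀|Γ| = −20·log₁₀(0.703)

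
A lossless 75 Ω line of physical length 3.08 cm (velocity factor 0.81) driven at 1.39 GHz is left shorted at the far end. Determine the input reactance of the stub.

X_in ≈ 150 Ω (inductive)

λ = v/f = 0.81·c / 1.39 GHz = 0.175 m
βl = 2π·l/λ = 2π × 0.176 = 63.4°
tan(βl) = 2
For a shorted stub, Z_in = jZ_0·tan(βl)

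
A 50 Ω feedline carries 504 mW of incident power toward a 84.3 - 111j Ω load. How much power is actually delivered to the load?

|Γ| = |(34.3 − j111)/(134.3 − j111)| = 0.667
|Γ|² = 0.445
P_refl = |Γ|²·P_inc = 224 mW, P_del = (1 − |Γ|²)·P_inc = 280 mW

P_delivered ≈ 280 mW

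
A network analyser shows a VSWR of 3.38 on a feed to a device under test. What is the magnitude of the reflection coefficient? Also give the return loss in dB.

|Γ| = (S − 1)/(S + 1) = (3.38 − 1)/(3.38 + 1) = 2.38/4.38
RL = −20·log₁₀|Γ| = −20·log₁₀(0.543)

|Γ| ≈ 0.543; return loss ≈ 5.3 dB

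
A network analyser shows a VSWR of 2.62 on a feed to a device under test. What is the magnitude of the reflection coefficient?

|Γ| = (S − 1)/(S + 1) = (2.62 − 1)/(2.62 + 1) = 1.62/3.62

|Γ| ≈ 0.448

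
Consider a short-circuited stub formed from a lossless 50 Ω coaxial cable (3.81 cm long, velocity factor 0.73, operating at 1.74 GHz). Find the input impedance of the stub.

Z_in ≈ −j145 Ω

λ = v/f = 0.73·c / 1.74 GHz = 0.126 m
βl = 2π·l/λ = 2π × 0.303 = 109°
tan(βl) = -2.91
For a short-circuited stub, Z_in = jZ_0·tan(βl)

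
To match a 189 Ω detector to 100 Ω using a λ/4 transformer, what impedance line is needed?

Z_qwt ≈ 137 Ω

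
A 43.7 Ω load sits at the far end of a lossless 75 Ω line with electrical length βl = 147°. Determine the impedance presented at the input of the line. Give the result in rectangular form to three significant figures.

tan(βl) = tan(147°) = -0.649
Z_in = Z_0·(Z_L + jZ_0·tanβl)/(Z_0 + jZ_L·tanβl)
     = 75·(43.7 − j48.7)/(75 − j28.4)

Z_in ≈ 54.3 − j28.1 Ω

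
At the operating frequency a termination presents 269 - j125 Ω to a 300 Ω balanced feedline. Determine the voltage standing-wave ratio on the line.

Γ = (Z_L − Z_0)/(Z_L + Z_0) = (-31 − j125)/(569 − j125)
|Γ| = 129/583 = 0.221
VSWR = (1 + |Γ|)/(1 − |Γ|) = 1.22/0.779

VSWR ≈ 1.57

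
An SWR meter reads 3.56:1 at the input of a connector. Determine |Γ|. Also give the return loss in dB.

|Γ| = (S − 1)/(S + 1) = (3.56 − 1)/(3.56 + 1) = 2.56/4.56
RL = −20·log₁₀|Γ| = −20·log₁₀(0.561)

|Γ| ≈ 0.561; return loss ≈ 5.01 dB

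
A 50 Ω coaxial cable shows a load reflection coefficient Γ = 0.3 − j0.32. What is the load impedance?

Z_L = Z_0·(1 + Γ)/(1 − Γ) = 50·(1.3 − j0.32)/(0.7 + j0.32)

Z_L ≈ 68.2 − j54 Ω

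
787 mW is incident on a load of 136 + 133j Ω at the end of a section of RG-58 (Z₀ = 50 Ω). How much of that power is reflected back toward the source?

P_reflected ≈ 378 mW

|Γ| = |(86 + j133)/(186 + j133)| = 0.693
|Γ|² = 0.48
P_refl = |Γ|²·P_inc = 378 mW, P_del = (1 − |Γ|²)·P_inc = 409 mW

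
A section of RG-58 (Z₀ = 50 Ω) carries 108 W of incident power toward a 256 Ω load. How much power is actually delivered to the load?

Γ = (256 − 50)/(256 + 50) = 0.673
|Γ|² = 0.453
P_refl = |Γ|²·P_inc = 48.9 W, P_del = (1 − |Γ|²)·P_inc = 59.1 W

P_delivered ≈ 59.1 W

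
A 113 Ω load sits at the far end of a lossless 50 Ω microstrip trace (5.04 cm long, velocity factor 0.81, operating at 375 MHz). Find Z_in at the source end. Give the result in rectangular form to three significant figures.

λ = v/f = 0.81·c / 375 MHz = 0.648 m
βl = 2π·l/λ = 2π × 0.0778 = 28°
tan(βl) = tan(28°) = 0.532
Z_in = Z_0·(Z_L + jZ_0·tanβl)/(Z_0 + jZ_L·tanβl)
     = 50·(113 + j26.6)/(50 + j60.1)

Z_in ≈ 59.3 − j44.7 Ω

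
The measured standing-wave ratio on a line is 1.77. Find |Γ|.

|Γ| = (S − 1)/(S + 1) = (1.77 − 1)/(1.77 + 1) = 0.77/2.77

|Γ| ≈ 0.278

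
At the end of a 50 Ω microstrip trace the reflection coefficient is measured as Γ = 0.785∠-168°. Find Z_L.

Z_L = Z_0·(1 + Γ)/(1 − Γ) = 50·(0.232 − j0.163)/(1.77 + j0.163)

Z_L ≈ 6.09 − j5.18 Ω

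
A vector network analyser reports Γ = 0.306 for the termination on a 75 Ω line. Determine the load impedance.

Z_L = Z_0·(1 + Γ)/(1 − Γ) = 75·(1.31)/(0.694)

Z_L ≈ 141 Ω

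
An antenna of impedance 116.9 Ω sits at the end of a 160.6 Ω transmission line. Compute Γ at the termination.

Γ = (Z_L − Z_0)/(Z_L + Z_0) = (116.9 − 160.6)/(116.9 + 160.6) = -43.7/277.5

Γ = -0.157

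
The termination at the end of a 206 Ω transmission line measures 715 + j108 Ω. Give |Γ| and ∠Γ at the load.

Γ ≈ 0.561 ∠ 5.29°

Γ = (Z_L − Z_0)/(Z_L + Z_0) = (509 + j108)/(921 + j108)
|Γ| = 520/927 = 0.561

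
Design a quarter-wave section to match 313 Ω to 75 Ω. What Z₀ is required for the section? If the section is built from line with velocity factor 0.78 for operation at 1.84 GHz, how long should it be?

Z_qwt = √(Z_0·R_L) = √(75 × 313) = √23480
λ = 0.78·c/f = 0.127 m, so l = λ/4 = 0.0318 m

Z_qwt ≈ 153 Ω; length ≈ 3.18 cm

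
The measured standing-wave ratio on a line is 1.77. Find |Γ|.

|Γ| = (S − 1)/(S + 1) = (1.77 − 1)/(1.77 + 1) = 0.77/2.77

|Γ| ≈ 0.278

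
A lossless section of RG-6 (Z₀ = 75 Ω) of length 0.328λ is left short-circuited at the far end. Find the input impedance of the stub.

Z_in ≈ −j141 Ω

βl = 2π × 0.328 = 118°
tan(βl) = -1.87
For a short-circuited stub, Z_in = jZ_0·tan(βl)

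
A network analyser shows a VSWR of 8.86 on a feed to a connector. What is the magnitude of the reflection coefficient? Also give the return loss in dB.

|Γ| ≈ 0.797; return loss ≈ 1.97 dB

|Γ| = (S − 1)/(S + 1) = (8.86 − 1)/(8.86 + 1) = 7.86/9.86
RL = −20·log₁₀|Γ| = −20·log₁₀(0.797)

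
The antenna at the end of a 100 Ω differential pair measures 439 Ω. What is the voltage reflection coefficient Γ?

Γ = 0.629

Γ = (Z_L − Z_0)/(Z_L + Z_0) = (439 − 100)/(439 + 100) = 339/539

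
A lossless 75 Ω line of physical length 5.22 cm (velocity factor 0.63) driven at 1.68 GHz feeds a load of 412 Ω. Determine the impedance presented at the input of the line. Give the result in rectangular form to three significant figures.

λ = v/f = 0.63·c / 1.68 GHz = 0.113 m
βl = 2π·l/λ = 2π × 0.464 = 167°
tan(βl) = tan(167°) = -0.23
Z_in = Z_0·(Z_L + jZ_0·tanβl)/(Z_0 + jZ_L·tanβl)
     = 75·(412 − j17.3)/(75 − j94.8)

Z_in ≈ 167 + j194 Ω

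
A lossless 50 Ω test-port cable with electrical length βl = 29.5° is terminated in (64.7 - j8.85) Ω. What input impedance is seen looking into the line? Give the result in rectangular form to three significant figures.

tan(βl) = tan(29.5°) = 0.566
Z_in = Z_0·(Z_L + jZ_0·tanβl)/(Z_0 + jZ_L·tanβl)
     = 50·(64.7 + j19.4)/(55 + j36.6)

Z_in ≈ 48.9 − j14.9 Ω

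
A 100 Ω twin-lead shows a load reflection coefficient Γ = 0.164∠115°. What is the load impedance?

Z_L ≈ 83.5 + j25.5 Ω

Z_L = Z_0·(1 + Γ)/(1 − Γ) = 100·(0.931 + j0.149)/(1.07 − j0.149)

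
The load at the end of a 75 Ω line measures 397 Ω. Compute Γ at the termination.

Γ = 0.682

Γ = (Z_L − Z_0)/(Z_L + Z_0) = (397 − 75)/(397 + 75) = 322/472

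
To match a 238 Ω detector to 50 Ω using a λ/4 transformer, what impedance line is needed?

Z_qwt ≈ 109 Ω

Z_qwt = √(Z_0·R_L) = √(50 × 238) = √11900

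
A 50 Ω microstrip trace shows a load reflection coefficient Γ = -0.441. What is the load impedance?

Z_L ≈ 19.4 Ω

Z_L = Z_0·(1 + Γ)/(1 − Γ) = 50·(0.559)/(1.44)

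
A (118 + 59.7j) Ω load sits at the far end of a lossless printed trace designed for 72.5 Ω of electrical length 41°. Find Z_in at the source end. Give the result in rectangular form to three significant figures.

tan(βl) = tan(41°) = 0.869
Z_in = Z_0·(Z_L + jZ_0·tanβl)/(Z_0 + jZ_L·tanβl)
     = 72.5·(118 + j123)/(20.6 + j103)

Z_in ≈ 99.5 − j63.4 Ω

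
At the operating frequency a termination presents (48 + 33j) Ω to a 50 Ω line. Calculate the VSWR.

VSWR ≈ 1.94

Γ = (Z_L − Z_0)/(Z_L + Z_0) = (-2 + j33)/(98 + j33)
|Γ| = 33.1/103 = 0.32
VSWR = (1 + |Γ|)/(1 − |Γ|) = 1.32/0.68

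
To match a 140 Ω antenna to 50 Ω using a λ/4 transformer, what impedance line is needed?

Z_qwt ≈ 83.7 Ω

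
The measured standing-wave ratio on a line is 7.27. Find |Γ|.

|Γ| = (S − 1)/(S + 1) = (7.27 − 1)/(7.27 + 1) = 6.27/8.27

|Γ| ≈ 0.758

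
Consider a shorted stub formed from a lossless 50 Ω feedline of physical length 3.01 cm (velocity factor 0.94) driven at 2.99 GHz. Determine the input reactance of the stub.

X_in ≈ -108 Ω (capacitive)

λ = v/f = 0.94·c / 2.99 GHz = 0.0943 m
βl = 2π·l/λ = 2π × 0.319 = 115°
tan(βl) = -2.16
For a shorted stub, Z_in = jZ_0·tan(βl)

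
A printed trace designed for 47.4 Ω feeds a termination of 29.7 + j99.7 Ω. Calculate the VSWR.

VSWR ≈ 9.17

Γ = (Z_L − Z_0)/(Z_L + Z_0) = (-17.7 + j99.7)/(77.1 + j99.7)
|Γ| = 101/126 = 0.803
VSWR = (1 + |Γ|)/(1 − |Γ|) = 1.8/0.197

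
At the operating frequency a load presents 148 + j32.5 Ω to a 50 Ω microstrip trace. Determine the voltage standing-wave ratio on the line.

Γ = (Z_L − Z_0)/(Z_L + Z_0) = (98 + j32.5)/(198 + j32.5)
|Γ| = 103/201 = 0.515
VSWR = (1 + |Γ|)/(1 − |Γ|) = 1.51/0.485

VSWR ≈ 3.12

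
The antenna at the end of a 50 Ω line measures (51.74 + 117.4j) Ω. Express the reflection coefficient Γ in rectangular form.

Γ ≈ 0.578 + j0.486

Γ = (Z_L − Z_0)/(Z_L + Z_0) = (1.74 + j117.4)/(101.7 + j117.4)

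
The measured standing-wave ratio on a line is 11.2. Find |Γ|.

|Γ| = (S − 1)/(S + 1) = (11.2 − 1)/(11.2 + 1) = 10.2/12.2

|Γ| ≈ 0.836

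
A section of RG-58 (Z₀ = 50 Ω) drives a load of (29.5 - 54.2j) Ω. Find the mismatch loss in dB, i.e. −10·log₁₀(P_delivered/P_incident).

mismatch loss ≈ 1.96 dB

Γ = (-20.5 − j54.2)/(79.5 − j54.2), |Γ| = 0.602
|Γ|² = 0.363, so P_del/P_inc = 1 − |Γ|² = 0.637
ML = −10·log₁₀(1 − |Γ|²)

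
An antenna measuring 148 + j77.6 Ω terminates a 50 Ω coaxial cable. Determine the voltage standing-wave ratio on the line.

VSWR ≈ 3.85

Γ = (Z_L − Z_0)/(Z_L + Z_0) = (98 + j77.6)/(198 + j77.6)
|Γ| = 125/213 = 0.588
VSWR = (1 + |Γ|)/(1 − |Γ|) = 1.59/0.412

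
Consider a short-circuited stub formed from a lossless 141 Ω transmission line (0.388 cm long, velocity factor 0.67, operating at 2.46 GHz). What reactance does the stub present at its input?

λ = v/f = 0.67·c / 2.46 GHz = 0.0817 m
βl = 2π·l/λ = 2π × 0.0475 = 17.1°
tan(βl) = 0.308
For a short-circuited stub, Z_in = jZ_0·tan(βl)

X_in ≈ 43.4 Ω (inductive)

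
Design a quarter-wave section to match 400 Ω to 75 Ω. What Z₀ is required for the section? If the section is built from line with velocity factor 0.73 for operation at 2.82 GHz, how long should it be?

Z_qwt ≈ 173 Ω; length ≈ 1.94 cm

Z_qwt = √(Z_0·R_L) = √(75 × 400) = √30000
λ = 0.73·c/f = 0.0777 m, so l = λ/4 = 0.0194 m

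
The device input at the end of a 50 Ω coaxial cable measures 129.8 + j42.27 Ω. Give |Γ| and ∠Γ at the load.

Γ ≈ 0.489 ∠ 14.7°

Γ = (Z_L − Z_0)/(Z_L + Z_0) = (79.8 + j42.27)/(179.8 + j42.27)
|Γ| = 90.3/185 = 0.489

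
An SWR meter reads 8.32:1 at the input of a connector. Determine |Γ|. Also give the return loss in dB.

|Γ| ≈ 0.785; return loss ≈ 2.1 dB

|Γ| = (S − 1)/(S + 1) = (8.32 − 1)/(8.32 + 1) = 7.32/9.32
RL = −20·log₁₀|Γ| = −20·log₁₀(0.785)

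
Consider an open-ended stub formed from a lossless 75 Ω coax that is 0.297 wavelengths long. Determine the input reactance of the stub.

βl = 2π × 0.297 = 107°
tan(βl) = -3.29
For an open-ended stub, Z_in = −jZ_0·cot(βl) = −jZ_0/tan(βl)

X_in ≈ 22.8 Ω (inductive)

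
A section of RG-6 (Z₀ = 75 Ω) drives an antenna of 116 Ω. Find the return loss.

RL ≈ 13.4 dB

Γ = (116 − 75)/(116 + 75) = 0.215
RL = −20·log₁₀|Γ| = −20·log₁₀(0.215)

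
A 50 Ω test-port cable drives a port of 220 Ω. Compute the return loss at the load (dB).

Γ = (220 − 50)/(220 + 50) = 0.63
RL = −20·log₁₀|Γ| = −20·log₁₀(0.63)

RL ≈ 4.02 dB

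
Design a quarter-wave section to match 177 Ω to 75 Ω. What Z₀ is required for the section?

Z_qwt ≈ 115 Ω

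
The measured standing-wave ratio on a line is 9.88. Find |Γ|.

|Γ| = (S − 1)/(S + 1) = (9.88 − 1)/(9.88 + 1) = 8.88/10.9

|Γ| ≈ 0.816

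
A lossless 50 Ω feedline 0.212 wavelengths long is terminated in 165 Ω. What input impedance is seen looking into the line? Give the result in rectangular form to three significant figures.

Z_in ≈ 16 − j11 Ω

βl = 2π × 0.212 = 76.3°
tan(βl) = tan(76.3°) = 4.11
Z_in = Z_0·(Z_L + jZ_0·tanβl)/(Z_0 + jZ_L·tanβl)
     = 50·(165 + j205)/(50 + j678)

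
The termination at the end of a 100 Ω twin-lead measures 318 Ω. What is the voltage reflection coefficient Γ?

Γ = 0.522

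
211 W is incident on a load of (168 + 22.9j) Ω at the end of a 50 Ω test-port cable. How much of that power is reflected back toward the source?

P_reflected ≈ 63.4 W

|Γ| = |(118 + j22.9)/(218 + j22.9)| = 0.548
|Γ|² = 0.301
P_refl = |Γ|²·P_inc = 63.4 W, P_del = (1 − |Γ|²)·P_inc = 148 W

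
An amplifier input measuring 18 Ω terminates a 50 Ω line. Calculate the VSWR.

Γ = (18 − 50)/(18 + 50) = -0.471
VSWR = (1 + 0.471)/(1 − 0.471)

VSWR ≈ 2.78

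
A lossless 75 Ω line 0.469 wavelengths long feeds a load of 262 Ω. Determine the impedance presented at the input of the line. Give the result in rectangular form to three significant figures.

Z_in ≈ 185 + j112 Ω

βl = 2π × 0.469 = 169°
tan(βl) = tan(169°) = -0.197
Z_in = Z_0·(Z_L + jZ_0·tanβl)/(Z_0 + jZ_L·tanβl)
     = 75·(262 − j14.8)/(75 − j51.7)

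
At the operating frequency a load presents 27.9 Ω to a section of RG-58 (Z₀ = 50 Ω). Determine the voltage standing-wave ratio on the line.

VSWR ≈ 1.79

Γ = (27.9 − 50)/(27.9 + 50) = -0.284
VSWR = (1 + 0.284)/(1 − 0.284)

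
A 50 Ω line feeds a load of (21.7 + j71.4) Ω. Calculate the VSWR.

VSWR ≈ 7.3

Γ = (Z_L − Z_0)/(Z_L + Z_0) = (-28.3 + j71.4)/(71.7 + j71.4)
|Γ| = 76.8/101 = 0.759
VSWR = (1 + |Γ|)/(1 − |Γ|) = 1.76/0.241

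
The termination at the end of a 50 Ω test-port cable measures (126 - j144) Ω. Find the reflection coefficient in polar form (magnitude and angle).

Γ = (Z_L − Z_0)/(Z_L + Z_0) = (76 − j144)/(176 − j144)
|Γ| = 163/227 = 0.716

Γ ≈ 0.716 ∠ -22.9°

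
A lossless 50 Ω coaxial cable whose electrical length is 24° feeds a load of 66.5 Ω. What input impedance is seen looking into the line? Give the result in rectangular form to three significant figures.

Z_in ≈ 59 − j12.7 Ω

tan(βl) = tan(24°) = 0.445
Z_in = Z_0·(Z_L + jZ_0·tanβl)/(Z_0 + jZ_L·tanβl)
     = 50·(66.5 + j22.3)/(50 + j29.6)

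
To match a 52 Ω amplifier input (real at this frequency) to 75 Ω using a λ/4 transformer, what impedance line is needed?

Z_qwt ≈ 62.4 Ω

Z_qwt = √(Z_0·R_L) = √(75 × 52) = √3900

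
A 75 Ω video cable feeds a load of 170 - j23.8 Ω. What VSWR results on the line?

VSWR ≈ 2.32

Γ = (Z_L − Z_0)/(Z_L + Z_0) = (95 − j23.8)/(245 − j23.8)
|Γ| = 97.9/246 = 0.398
VSWR = (1 + |Γ|)/(1 − |Γ|) = 1.4/0.602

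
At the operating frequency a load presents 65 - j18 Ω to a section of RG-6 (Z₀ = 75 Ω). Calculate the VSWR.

VSWR ≈ 1.34

Γ = (Z_L − Z_0)/(Z_L + Z_0) = (-10 − j18)/(140 − j18)
|Γ| = 20.6/141 = 0.146
VSWR = (1 + |Γ|)/(1 − |Γ|) = 1.15/0.854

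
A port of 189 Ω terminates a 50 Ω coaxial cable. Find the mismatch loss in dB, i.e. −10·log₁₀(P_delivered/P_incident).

mismatch loss ≈ 1.79 dB

Γ = (189 − 50)/(189 + 50) = 0.582
|Γ|² = 0.338, so P_del/P_inc = 1 − |Γ|² = 0.662
ML = −10·log₁₀(1 − |Γ|²)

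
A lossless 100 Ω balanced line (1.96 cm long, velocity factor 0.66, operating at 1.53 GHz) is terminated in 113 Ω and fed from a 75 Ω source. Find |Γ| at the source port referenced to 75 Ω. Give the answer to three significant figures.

|Γ| ≈ 0.136

λ = v/f = 0.66·c / 1.53 GHz = 0.129 m
βl = 2π·l/λ = 2π × 0.151 = 54.5°
tan(βl) = 1.4
Z_in = Z_0·(Z_L + jZ_0·tanβl)/(Z_0 + jZ_L·tanβl) = 95.5 − j11.1 Ω
Γ_s = (Z_in − Z_s)/(Z_in + Z_s) = (20.5 − j11.1)/(170 − j11.1), |Γ_s| = 0.136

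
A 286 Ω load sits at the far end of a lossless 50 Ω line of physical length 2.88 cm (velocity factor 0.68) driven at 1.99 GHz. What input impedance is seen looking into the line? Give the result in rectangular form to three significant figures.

Z_in ≈ 9.07 + j9.53 Ω

λ = v/f = 0.68·c / 1.99 GHz = 0.103 m
βl = 2π·l/λ = 2π × 0.281 = 101°
tan(βl) = tan(101°) = -5.08
Z_in = Z_0·(Z_L + jZ_0·tanβl)/(Z_0 + jZ_L·tanβl)
     = 50·(286 − j254)/(50 − j1450)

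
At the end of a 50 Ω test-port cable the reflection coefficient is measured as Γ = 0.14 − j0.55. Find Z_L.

Z_L ≈ 32.5 − j52.8 Ω

Z_L = Z_0·(1 + Γ)/(1 − Γ) = 50·(1.14 − j0.55)/(0.86 + j0.55)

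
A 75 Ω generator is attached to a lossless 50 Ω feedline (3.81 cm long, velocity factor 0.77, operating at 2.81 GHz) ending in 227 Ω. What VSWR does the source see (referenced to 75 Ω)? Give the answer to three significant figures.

λ = v/f = 0.77·c / 2.81 GHz = 0.0822 m
βl = 2π·l/λ = 2π × 0.463 = 167°
tan(βl) = -0.234
Z_in = Z_0·(Z_L + jZ_0·tanβl)/(Z_0 + jZ_L·tanβl) = 113 + j108 Ω
Γ_s = (Z_in − Z_s)/(Z_in + Z_s) = (37.6 + j108)/(188 + j108), |Γ_s| = 0.528
VSWR = (1 + |Γ_s|)/(1 − |Γ_s|)

VSWR ≈ 3.23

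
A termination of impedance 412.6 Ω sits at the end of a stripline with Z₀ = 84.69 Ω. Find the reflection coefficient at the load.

Γ = (Z_L − Z_0)/(Z_L + Z_0) = (412.6 − 84.69)/(412.6 + 84.69) = 327.9/497.3

Γ = 0.659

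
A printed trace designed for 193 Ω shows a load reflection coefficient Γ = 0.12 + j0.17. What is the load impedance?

Z_L ≈ 230 + j81.7 Ω

Z_L = Z_0·(1 + Γ)/(1 − Γ) = 193·(1.12 + j0.17)/(0.88 − j0.17)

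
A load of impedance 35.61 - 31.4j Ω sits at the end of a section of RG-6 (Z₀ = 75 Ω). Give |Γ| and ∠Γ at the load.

Γ = (Z_L − Z_0)/(Z_L + Z_0) = (-39.39 − j31.4)/(110.6 − j31.4)
|Γ| = 50.4/115 = 0.438

Γ ≈ 0.438 ∠ -126°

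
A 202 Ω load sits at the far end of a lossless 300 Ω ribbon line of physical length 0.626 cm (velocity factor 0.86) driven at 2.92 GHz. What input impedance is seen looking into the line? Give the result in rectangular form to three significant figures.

λ = v/f = 0.86·c / 2.92 GHz = 0.0884 m
βl = 2π·l/λ = 2π × 0.0708 = 25.5°
tan(βl) = tan(25.5°) = 0.477
Z_in = Z_0·(Z_L + jZ_0·tanβl)/(Z_0 + jZ_L·tanβl)
     = 300·(202 + j143)/(300 + j96.4)

Z_in ≈ 225 + j70.9 Ω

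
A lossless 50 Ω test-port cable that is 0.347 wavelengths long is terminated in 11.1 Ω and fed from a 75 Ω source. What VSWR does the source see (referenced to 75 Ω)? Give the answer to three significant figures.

βl = 2π × 0.347 = 125°
tan(βl) = -1.43
Z_in = Z_0·(Z_L + jZ_0·tanβl)/(Z_0 + jZ_L·tanβl) = 30.8 − j61.8 Ω
Γ_s = (Z_in − Z_s)/(Z_in + Z_s) = (-44.2 − j61.8)/(106 − j61.8), |Γ_s| = 0.621
VSWR = (1 + |Γ_s|)/(1 − |Γ_s|)

VSWR ≈ 4.27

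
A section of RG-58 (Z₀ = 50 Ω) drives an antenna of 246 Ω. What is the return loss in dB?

Γ = (246 − 50)/(246 + 50) = 0.662
RL = −20·log₁₀|Γ| = −20·log₁₀(0.662)

RL ≈ 3.58 dB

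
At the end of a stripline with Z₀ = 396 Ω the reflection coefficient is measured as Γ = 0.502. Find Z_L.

Z_L ≈ 1190 Ω

Z_L = Z_0·(1 + Γ)/(1 − Γ) = 396·(1.5)/(0.498)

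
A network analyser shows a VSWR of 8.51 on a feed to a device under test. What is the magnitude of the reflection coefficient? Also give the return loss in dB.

|Γ| ≈ 0.79; return loss ≈ 2.05 dB

|Γ| = (S − 1)/(S + 1) = (8.51 − 1)/(8.51 + 1) = 7.51/9.51
RL = −20·log₁₀|Γ| = −20·log₁₀(0.79)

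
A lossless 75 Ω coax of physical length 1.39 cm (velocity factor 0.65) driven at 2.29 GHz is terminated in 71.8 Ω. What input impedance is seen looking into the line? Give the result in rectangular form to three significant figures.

λ = v/f = 0.65·c / 2.29 GHz = 0.0852 m
βl = 2π·l/λ = 2π × 0.163 = 58.8°
tan(βl) = tan(58.8°) = 1.65
Z_in = Z_0·(Z_L + jZ_0·tanβl)/(Z_0 + jZ_L·tanβl)
     = 75·(71.8 + j124)/(75 + j118)

Z_in ≈ 76.5 + j2.96 Ω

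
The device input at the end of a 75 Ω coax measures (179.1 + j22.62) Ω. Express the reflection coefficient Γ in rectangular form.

Γ = (Z_L − Z_0)/(Z_L + Z_0) = (104.1 + j22.62)/(254.1 + j22.62)

Γ ≈ 0.414 + j0.0521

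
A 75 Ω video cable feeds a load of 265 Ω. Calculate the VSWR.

Γ = (265 − 75)/(265 + 75) = 0.559
VSWR = (1 + 0.559)/(1 − 0.559)

VSWR ≈ 3.53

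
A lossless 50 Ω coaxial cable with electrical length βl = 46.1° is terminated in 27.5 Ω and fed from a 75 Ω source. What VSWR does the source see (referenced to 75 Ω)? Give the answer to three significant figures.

VSWR ≈ 2.06

tan(βl) = 1.04
Z_in = Z_0·(Z_L + jZ_0·tanβl)/(Z_0 + jZ_L·tanβl) = 43.1 + j27.3 Ω
Γ_s = (Z_in − Z_s)/(Z_in + Z_s) = (-31.9 + j27.3)/(118 + j27.3), |Γ_s| = 0.346
VSWR = (1 + |Γ_s|)/(1 − |Γ_s|)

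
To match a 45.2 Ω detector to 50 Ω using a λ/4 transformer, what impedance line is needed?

Z_qwt = √(Z_0·R_L) = √(50 × 45.2) = √2260

Z_qwt ≈ 47.5 Ω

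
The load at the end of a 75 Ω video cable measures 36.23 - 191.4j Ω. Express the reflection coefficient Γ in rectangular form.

Γ ≈ 0.66 − j0.586

Γ = (Z_L − Z_0)/(Z_L + Z_0) = (-38.77 − j191.4)/(111.2 − j191.4)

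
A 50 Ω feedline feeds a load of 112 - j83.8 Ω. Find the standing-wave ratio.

VSWR ≈ 3.67

Γ = (Z_L − Z_0)/(Z_L + Z_0) = (62 − j83.8)/(162 − j83.8)
|Γ| = 104/182 = 0.572
VSWR = (1 + |Γ|)/(1 − |Γ|) = 1.57/0.428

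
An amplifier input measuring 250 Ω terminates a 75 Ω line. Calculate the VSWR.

For a purely resistive load, VSWR = R_L/Z_0 or Z_0/R_L (whichever > 1) = 250/75

VSWR ≈ 3.33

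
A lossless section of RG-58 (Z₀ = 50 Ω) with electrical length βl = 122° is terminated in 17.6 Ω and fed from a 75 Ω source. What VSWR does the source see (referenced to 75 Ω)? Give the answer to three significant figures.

tan(βl) = -1.6
Z_in = Z_0·(Z_L + jZ_0·tanβl)/(Z_0 + jZ_L·tanβl) = 47.6 − j53.2 Ω
Γ_s = (Z_in − Z_s)/(Z_in + Z_s) = (-27.4 − j53.2)/(123 − j53.2), |Γ_s| = 0.448
VSWR = (1 + |Γ_s|)/(1 − |Γ_s|)

VSWR ≈ 2.62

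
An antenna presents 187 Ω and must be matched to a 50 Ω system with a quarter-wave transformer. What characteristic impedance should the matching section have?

Z_qwt ≈ 96.7 Ω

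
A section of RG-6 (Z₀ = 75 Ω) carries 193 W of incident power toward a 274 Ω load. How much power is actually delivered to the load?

P_delivered ≈ 130 W

Γ = (274 − 75)/(274 + 75) = 0.57
|Γ|² = 0.325
P_refl = |Γ|²·P_inc = 62.7 W, P_del = (1 − |Γ|²)·P_inc = 130 W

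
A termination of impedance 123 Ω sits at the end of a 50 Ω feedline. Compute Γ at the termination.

Γ = 0.422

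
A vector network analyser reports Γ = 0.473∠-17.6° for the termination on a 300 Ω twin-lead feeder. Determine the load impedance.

Z_L = Z_0·(1 + Γ)/(1 − Γ) = 300·(1.45 − j0.143)/(0.549 + j0.143)

Z_L ≈ 723 − j266 Ω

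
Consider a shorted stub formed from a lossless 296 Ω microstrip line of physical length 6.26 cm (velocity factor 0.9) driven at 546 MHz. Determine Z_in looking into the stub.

λ = v/f = 0.9·c / 546 MHz = 0.495 m
βl = 2π·l/λ = 2π × 0.127 = 45.6°
tan(βl) = 1.02
For a shorted stub, Z_in = jZ_0·tan(βl)

Z_in ≈ +j302 Ω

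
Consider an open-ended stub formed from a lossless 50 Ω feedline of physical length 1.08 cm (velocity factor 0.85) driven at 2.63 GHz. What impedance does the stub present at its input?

λ = v/f = 0.85·c / 2.63 GHz = 0.097 m
βl = 2π·l/λ = 2π × 0.111 = 40.1°
tan(βl) = 0.842
For an open-ended stub, Z_in = −jZ_0·cot(βl) = −jZ_0/tan(βl)

Z_in ≈ −j59.4 Ω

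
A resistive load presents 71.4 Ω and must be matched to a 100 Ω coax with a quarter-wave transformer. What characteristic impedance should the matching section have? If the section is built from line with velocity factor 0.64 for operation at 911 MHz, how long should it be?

Z_qwt ≈ 84.5 Ω; length ≈ 5.27 cm

Z_qwt = √(Z_0·R_L) = √(100 × 71.4) = √7140
λ = 0.64·c/f = 0.211 m, so l = λ/4 = 0.0527 m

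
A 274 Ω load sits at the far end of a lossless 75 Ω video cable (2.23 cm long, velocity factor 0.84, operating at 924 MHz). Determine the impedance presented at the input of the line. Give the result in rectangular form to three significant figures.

λ = v/f = 0.84·c / 924 MHz = 0.273 m
βl = 2π·l/λ = 2π × 0.0818 = 29.4°
tan(βl) = tan(29.4°) = 0.564
Z_in = Z_0·(Z_L + jZ_0·tanβl)/(Z_0 + jZ_L·tanβl)
     = 75·(274 + j42.3)/(75 + j155)

Z_in ≈ 68.8 − j99.5 Ω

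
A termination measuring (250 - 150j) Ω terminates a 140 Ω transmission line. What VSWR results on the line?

Γ = (Z_L − Z_0)/(Z_L + Z_0) = (110 − j150)/(390 − j150)
|Γ| = 186/418 = 0.445
VSWR = (1 + |Γ|)/(1 − |Γ|) = 1.45/0.555

VSWR ≈ 2.6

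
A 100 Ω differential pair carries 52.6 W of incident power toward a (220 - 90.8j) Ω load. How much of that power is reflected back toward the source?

P_reflected ≈ 10.8 W

|Γ| = |(120 − j90.8)/(320 − j90.8)| = 0.452
|Γ|² = 0.205
P_refl = |Γ|²·P_inc = 10.8 W, P_del = (1 − |Γ|²)·P_inc = 41.8 W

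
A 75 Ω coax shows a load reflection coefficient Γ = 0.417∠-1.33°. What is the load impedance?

Z_L = Z_0·(1 + Γ)/(1 − Γ) = 75·(1.42 − j0.00968)/(0.583 + j0.00968)

Z_L ≈ 182 − j4.27 Ω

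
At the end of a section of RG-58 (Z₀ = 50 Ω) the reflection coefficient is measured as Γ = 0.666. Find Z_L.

Z_L = Z_0·(1 + Γ)/(1 − Γ) = 50·(1.67)/(0.334)

Z_L ≈ 249 Ω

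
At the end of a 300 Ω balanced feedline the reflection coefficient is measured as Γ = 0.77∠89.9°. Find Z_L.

Z_L = Z_0·(1 + Γ)/(1 − Γ) = 300·(1 + j0.77)/(0.999 − j0.77)

Z_L ≈ 76.8 + j291 Ω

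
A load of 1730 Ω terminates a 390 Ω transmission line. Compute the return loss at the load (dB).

RL ≈ 3.98 dB

Γ = (1730 − 390)/(1730 + 390) = 0.632
RL = −20·log₁₀|Γ| = −20·log₁₀(0.632)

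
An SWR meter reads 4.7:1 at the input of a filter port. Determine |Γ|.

|Γ| = (S − 1)/(S + 1) = (4.7 − 1)/(4.7 + 1) = 3.7/5.7

|Γ| ≈ 0.649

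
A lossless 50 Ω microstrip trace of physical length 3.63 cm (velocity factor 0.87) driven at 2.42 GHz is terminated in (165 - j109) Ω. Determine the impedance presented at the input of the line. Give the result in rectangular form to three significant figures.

Z_in ≈ 16.9 + j38.3 Ω

λ = v/f = 0.87·c / 2.42 GHz = 0.108 m
βl = 2π·l/λ = 2π × 0.337 = 121°
tan(βl) = tan(121°) = -1.65
Z_in = Z_0·(Z_L + jZ_0·tanβl)/(Z_0 + jZ_L·tanβl)
     = 50·(165 − j192)/(-130 − j273)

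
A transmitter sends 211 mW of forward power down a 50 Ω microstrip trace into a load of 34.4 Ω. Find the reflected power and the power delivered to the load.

P_reflected ≈ 7.21 mW; P_delivered ≈ 204 mW

Γ = (34.4 − 50)/(34.4 + 50) = -0.185
|Γ|² = 0.0342
P_refl = |Γ|²·P_inc = 7.21 mW, P_del = (1 − |Γ|²)·P_inc = 204 mW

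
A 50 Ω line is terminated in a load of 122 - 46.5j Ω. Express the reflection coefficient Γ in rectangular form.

Γ ≈ 0.458 − j0.146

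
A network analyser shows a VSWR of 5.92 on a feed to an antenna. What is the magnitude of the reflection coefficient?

|Γ| = (S − 1)/(S + 1) = (5.92 − 1)/(5.92 + 1) = 4.92/6.92

|Γ| ≈ 0.711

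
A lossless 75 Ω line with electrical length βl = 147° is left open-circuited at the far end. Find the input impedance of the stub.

Z_in ≈ +j115 Ω

tan(βl) = -0.649
For an open-circuited stub, Z_in = −jZ_0·cot(βl) = −jZ_0/tan(βl)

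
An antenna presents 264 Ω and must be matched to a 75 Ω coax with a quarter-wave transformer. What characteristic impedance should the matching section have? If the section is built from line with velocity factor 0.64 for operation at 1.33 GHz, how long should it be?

Z_qwt = √(Z_0·R_L) = √(75 × 264) = √19800
λ = 0.64·c/f = 0.144 m, so l = λ/4 = 0.0361 m

Z_qwt ≈ 141 Ω; length ≈ 3.61 cm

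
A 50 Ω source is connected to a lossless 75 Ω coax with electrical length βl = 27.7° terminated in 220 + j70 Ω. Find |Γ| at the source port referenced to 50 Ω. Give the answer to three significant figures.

tan(βl) = 0.525
Z_in = Z_0·(Z_L + jZ_0·tanβl)/(Z_0 + jZ_L·tanβl) = 107 − j108 Ω
Γ_s = (Z_in − Z_s)/(Z_in + Z_s) = (56.6 − j108)/(157 − j108), |Γ_s| = 0.64

|Γ| ≈ 0.64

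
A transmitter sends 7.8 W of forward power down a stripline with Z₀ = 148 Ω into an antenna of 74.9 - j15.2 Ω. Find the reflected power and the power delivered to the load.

|Γ| = |(-73.1 − j15.2)/(222.9 − j15.2)| = 0.334
|Γ|² = 0.112
P_refl = |Γ|²·P_inc = 0.871 W, P_del = (1 − |Γ|²)·P_inc = 6.93 W

P_reflected ≈ 0.871 W; P_delivered ≈ 6.93 W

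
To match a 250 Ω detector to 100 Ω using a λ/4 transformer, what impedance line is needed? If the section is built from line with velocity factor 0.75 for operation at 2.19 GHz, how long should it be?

Z_qwt = √(Z_0·R_L) = √(100 × 250) = √25000
λ = 0.75·c/f = 0.103 m, so l = λ/4 = 0.0257 m

Z_qwt ≈ 158 Ω; length ≈ 2.57 cm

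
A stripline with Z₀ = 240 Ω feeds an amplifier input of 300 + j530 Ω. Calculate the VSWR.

Γ = (Z_L − Z_0)/(Z_L + Z_0) = (60 + j530)/(540 + j530)
|Γ| = 533/757 = 0.705
VSWR = (1 + |Γ|)/(1 − |Γ|) = 1.7/0.295

VSWR ≈ 5.78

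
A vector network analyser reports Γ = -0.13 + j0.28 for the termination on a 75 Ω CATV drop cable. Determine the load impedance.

Z_L ≈ 50.1 + j31 Ω

Z_L = Z_0·(1 + Γ)/(1 − Γ) = 75·(0.87 + j0.28)/(1.13 − j0.28)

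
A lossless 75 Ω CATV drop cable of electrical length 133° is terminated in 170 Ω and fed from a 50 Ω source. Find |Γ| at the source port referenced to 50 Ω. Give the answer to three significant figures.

tan(βl) = -1.07
Z_in = Z_0·(Z_L + jZ_0·tanβl)/(Z_0 + jZ_L·tanβl) = 52.9 + j48.2 Ω
Γ_s = (Z_in − Z_s)/(Z_in + Z_s) = (2.91 + j48.2)/(103 + j48.2), |Γ_s| = 0.425

|Γ| ≈ 0.425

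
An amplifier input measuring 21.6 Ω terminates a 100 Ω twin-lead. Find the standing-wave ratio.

VSWR ≈ 4.63

Γ = (21.6 − 100)/(21.6 + 100) = -0.645
VSWR = (1 + 0.645)/(1 − 0.645)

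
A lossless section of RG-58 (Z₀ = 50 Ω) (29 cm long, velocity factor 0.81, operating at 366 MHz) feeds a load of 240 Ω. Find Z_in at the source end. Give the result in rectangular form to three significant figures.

Z_in ≈ 55.8 + j91.5 Ω

λ = v/f = 0.81·c / 366 MHz = 0.664 m
βl = 2π·l/λ = 2π × 0.437 = 157°
tan(βl) = tan(157°) = -0.419
Z_in = Z_0·(Z_L + jZ_0·tanβl)/(Z_0 + jZ_L·tanβl)
     = 50·(240 − j21)/(50 − j101)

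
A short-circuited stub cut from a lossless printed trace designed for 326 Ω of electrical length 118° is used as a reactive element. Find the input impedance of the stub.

Z_in ≈ −j613 Ω

tan(βl) = -1.88
For a short-circuited stub, Z_in = jZ_0·tan(βl)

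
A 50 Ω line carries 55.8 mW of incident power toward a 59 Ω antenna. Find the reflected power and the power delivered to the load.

P_reflected ≈ 0.38 mW; P_delivered ≈ 55.4 mW

Γ = (59 − 50)/(59 + 50) = 0.0826
|Γ|² = 0.00682
P_refl = |Γ|²·P_inc = 0.38 mW, P_del = (1 − |Γ|²)·P_inc = 55.4 mW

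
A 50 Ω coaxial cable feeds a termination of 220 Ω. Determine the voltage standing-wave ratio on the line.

VSWR ≈ 4.4

Γ = (220 − 50)/(220 + 50) = 0.63
VSWR = (1 + 0.63)/(1 − 0.63)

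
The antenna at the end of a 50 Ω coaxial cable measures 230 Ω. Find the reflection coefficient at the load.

Γ = (Z_L − Z_0)/(Z_L + Z_0) = (230 − 50)/(230 + 50) = 180/280

Γ = 0.643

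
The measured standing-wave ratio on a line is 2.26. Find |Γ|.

|Γ| = (S − 1)/(S + 1) = (2.26 − 1)/(2.26 + 1) = 1.26/3.26

|Γ| ≈ 0.387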